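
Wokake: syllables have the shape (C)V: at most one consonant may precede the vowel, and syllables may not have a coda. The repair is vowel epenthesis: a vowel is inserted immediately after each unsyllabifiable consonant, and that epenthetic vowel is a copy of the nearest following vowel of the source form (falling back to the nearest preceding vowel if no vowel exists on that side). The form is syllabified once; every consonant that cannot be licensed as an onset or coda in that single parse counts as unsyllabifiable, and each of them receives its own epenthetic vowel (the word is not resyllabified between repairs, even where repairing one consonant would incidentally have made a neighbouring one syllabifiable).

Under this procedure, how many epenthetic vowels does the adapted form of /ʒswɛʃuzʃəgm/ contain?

5

The unsyllabifiable consonants are /ʒ/, /s/, /z/, /g/, /m/; each receives one epenthetic vowel.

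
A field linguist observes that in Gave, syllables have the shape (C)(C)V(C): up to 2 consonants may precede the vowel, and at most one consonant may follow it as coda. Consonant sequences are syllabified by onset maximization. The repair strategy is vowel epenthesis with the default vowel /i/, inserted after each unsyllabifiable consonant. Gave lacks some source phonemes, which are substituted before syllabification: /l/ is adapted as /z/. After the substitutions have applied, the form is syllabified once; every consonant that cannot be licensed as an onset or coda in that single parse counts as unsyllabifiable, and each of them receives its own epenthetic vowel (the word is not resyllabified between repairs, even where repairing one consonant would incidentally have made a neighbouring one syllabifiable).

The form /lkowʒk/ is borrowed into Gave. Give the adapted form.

Substitution: /l/ → /z/, giving /zkowʒk/.
Under (C)(C)V(C), the unsyllabifiable consonants are /ʒ/, /k/ (at most one coda consonant is licensed; onsets may contain at most 2 consonants).
Inserting the epenthetic vowel yields /ʒ/ → /ʒi/, /k/ → /ki/.

zkowʒiki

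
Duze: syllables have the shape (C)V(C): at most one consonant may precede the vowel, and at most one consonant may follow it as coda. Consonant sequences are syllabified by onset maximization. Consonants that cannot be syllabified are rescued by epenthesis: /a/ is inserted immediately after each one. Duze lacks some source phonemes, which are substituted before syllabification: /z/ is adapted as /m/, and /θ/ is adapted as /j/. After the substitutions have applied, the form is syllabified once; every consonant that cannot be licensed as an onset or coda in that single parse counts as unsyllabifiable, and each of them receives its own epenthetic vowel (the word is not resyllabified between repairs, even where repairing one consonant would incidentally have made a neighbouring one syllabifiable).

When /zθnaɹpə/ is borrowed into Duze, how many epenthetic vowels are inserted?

2

After substitution the input is /mjnaɹpə/.
The unsyllabifiable consonants are /m/, /j/; each receives one epenthetic vowel.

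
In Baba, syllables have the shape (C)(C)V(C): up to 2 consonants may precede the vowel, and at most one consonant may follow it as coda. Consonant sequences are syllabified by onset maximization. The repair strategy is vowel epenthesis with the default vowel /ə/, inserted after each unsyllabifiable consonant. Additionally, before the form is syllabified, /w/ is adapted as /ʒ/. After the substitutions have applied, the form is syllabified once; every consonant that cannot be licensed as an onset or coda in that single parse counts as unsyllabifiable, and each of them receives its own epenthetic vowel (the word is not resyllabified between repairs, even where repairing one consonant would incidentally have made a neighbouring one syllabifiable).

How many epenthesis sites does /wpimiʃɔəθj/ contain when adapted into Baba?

After substitution the input is /ʒpimiʃɔəθj/.
The unsyllabifiable consonants are /j/; each receives one epenthetic vowel.

1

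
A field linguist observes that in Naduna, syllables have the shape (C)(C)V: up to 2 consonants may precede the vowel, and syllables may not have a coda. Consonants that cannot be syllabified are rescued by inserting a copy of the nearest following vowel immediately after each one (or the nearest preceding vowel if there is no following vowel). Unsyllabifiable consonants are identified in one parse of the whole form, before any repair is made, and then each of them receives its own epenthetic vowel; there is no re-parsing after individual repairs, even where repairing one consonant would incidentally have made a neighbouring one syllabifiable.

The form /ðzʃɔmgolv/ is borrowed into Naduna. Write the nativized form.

ðɔzʃɔmgolovo

Syllabifying with onset maximization leaves /ð/, /l/, /v/ stranded (no codas are permitted; onsets may contain at most 2 consonants).
Each unlicensed consonant becomes the onset of a new syllable: /ð/ → /ðɔ/, /l/ → /lo/, /v/ → /vo/.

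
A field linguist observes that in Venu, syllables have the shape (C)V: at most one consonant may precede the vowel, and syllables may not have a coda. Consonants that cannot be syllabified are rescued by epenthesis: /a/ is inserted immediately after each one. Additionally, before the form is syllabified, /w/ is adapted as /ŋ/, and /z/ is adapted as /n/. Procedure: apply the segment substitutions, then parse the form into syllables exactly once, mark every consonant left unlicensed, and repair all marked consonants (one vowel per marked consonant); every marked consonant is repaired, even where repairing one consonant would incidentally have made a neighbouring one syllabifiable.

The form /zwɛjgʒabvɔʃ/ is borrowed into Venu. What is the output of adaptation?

Substitution: /z/ → /n/, /w/ → /ŋ/, giving /nŋɛjgʒabvɔʃ/.
The consonants /n/, /j/, /g/, /b/, /ʃ/ cannot be parsed into a legal (C)V syllable (no codas are permitted; onsets are limited to one consonant).
Each unlicensed consonant becomes the onset of a new syllable: /n/ → /na/, /j/ → /ja/, /g/ → /ga/, /b/ → /ba/, /ʃ/ → /ʃa/.

naŋɛjagaʒabavɔʃa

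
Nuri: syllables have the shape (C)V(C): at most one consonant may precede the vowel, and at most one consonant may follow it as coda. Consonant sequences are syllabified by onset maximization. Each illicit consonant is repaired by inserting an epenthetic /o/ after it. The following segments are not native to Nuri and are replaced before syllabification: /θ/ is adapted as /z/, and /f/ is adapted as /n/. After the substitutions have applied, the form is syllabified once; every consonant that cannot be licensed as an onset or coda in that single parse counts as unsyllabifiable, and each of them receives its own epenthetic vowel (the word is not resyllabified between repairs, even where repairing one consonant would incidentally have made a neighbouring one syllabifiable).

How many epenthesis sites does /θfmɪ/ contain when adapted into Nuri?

After substitution the input is /znmɪ/.
The unsyllabifiable consonants are /z/, /n/; each receives one epenthetic vowel.

2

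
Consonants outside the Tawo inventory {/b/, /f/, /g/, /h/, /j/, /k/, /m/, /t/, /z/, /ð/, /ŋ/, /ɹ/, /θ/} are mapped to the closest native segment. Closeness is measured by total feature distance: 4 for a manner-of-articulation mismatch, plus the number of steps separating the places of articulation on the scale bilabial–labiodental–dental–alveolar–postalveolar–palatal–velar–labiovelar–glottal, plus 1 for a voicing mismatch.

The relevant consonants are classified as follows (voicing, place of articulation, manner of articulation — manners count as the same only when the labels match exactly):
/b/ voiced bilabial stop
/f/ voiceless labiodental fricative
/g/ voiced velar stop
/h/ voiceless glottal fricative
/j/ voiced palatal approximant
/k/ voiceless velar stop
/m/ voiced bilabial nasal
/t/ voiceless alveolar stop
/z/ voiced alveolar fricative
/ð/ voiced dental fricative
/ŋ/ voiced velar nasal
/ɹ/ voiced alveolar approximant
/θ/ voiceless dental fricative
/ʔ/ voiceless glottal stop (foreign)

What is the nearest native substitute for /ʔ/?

/k/ is closest: same manner (stop), place distance 2 (glottal→velar), same voicing; total 2. Next closest is /g/ at distance 3.

k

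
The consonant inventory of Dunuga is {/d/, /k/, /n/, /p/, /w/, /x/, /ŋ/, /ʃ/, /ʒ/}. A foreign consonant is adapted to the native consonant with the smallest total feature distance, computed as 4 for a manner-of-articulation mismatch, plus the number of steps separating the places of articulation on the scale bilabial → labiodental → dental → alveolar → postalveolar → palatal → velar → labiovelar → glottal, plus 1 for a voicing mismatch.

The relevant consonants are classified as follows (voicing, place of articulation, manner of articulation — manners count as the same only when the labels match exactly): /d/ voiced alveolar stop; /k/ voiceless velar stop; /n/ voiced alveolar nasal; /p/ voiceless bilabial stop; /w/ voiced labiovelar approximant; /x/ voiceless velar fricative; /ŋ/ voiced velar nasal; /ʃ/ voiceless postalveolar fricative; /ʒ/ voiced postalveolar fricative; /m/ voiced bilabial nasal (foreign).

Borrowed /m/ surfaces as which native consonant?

/n/ is closest: same manner (nasal), place distance 3 (bilabial→alveolar), same voicing; total 3. Next closest is /p/ at distance 5.

n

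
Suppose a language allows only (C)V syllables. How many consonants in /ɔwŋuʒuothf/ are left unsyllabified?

The consonants /w/, /t/, /h/, /f/ cannot be parsed into a legal (C)V syllable (no codas are permitted; onsets are limited to one consonant).

4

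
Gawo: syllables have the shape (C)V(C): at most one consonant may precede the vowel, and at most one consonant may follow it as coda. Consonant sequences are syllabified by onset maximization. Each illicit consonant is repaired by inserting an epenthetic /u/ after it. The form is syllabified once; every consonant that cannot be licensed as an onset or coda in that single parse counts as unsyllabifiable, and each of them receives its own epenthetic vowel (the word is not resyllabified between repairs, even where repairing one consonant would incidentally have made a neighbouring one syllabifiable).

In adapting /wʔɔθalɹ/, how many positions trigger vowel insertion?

The unsyllabifiable consonants are /w/, /ɹ/; each receives one epenthetic vowel.

2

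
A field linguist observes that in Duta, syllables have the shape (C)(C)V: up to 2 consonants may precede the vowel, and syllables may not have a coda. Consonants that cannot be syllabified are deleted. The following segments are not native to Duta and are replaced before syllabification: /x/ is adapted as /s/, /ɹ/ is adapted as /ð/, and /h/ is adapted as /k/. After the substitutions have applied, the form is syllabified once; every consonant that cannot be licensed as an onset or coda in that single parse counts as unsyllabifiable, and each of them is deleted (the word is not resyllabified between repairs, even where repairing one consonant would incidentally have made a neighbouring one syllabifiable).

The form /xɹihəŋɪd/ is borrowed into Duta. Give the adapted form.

Substitution: /x/ → /s/, /ɹ/ → /ð/, /h/ → /k/, giving /sðikəŋɪd/.
Under (C)(C)V, the unsyllabifiable consonants are /d/ (no codas are permitted; onsets may contain at most 2 consonants).
Each unlicensed consonant is deleted: /d/.

sðikəŋɪ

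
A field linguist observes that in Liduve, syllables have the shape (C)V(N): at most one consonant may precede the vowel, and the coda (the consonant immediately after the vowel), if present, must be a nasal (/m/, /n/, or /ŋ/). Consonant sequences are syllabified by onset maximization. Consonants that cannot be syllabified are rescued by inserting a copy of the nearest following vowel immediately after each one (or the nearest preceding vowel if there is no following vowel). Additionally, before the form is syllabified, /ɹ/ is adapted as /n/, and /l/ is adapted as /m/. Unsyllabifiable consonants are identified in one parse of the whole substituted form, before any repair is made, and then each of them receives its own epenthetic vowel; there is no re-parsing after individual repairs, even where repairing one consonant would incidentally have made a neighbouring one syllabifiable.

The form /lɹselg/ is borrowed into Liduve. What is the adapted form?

menesemge

Substitution: /l/ → /m/, /ɹ/ → /n/, giving /mnsemg/.
Syllabifying with onset maximization leaves /m/, /n/, /g/ stranded (only a nasal (/m/, /n/, or /ŋ/) is licensed in coda position; onsets are limited to one consonant).
Inserting the epenthetic vowel yields /m/ → /me/, /n/ → /ne/, /g/ → /ge/.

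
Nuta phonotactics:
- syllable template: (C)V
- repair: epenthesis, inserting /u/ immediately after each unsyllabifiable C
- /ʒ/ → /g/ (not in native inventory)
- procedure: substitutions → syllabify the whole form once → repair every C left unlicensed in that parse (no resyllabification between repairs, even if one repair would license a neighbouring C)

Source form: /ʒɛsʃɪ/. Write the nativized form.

Substitution: /ʒ/ → /g/, giving /gɛsʃɪ/.
Under (C)V, the unsyllabifiable consonants are /s/ (no codas are permitted; onsets are limited to one consonant).
Each unlicensed consonant becomes the onset of a new syllable: /s/ → /su/.

gɛsuʃɪ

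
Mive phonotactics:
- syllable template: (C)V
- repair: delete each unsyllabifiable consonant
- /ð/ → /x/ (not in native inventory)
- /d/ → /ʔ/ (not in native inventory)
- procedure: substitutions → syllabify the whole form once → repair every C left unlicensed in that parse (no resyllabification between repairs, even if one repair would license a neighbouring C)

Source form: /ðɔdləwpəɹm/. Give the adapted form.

Substitution: /ð/ → /x/, /d/ → /ʔ/, giving /xɔʔləwpəɹm/.
The consonants /ʔ/, /w/, /ɹ/, /m/ cannot be parsed into a legal (C)V syllable (no codas are permitted; onsets are limited to one consonant).
Deletion applies to /ʔ/, /w/, /ɹ/, /m/.

xɔləpə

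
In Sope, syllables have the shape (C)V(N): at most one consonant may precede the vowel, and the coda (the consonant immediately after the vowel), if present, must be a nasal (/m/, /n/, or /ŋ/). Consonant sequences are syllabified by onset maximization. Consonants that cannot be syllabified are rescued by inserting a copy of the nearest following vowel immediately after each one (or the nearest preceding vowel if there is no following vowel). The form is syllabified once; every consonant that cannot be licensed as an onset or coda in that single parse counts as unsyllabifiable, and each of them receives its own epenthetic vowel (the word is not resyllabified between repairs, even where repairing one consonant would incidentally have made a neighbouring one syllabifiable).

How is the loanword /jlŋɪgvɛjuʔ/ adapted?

Syllabifying with onset maximization leaves /j/, /l/, /g/, /ʔ/ stranded (only a nasal (/m/, /n/, or /ŋ/) is licensed in coda position; onsets are limited to one consonant).
Epenthesis after each stranded consonant: /j/ → /jɪ/, /l/ → /lɪ/, /g/ → /gɛ/, /ʔ/ → /ʔu/.

jɪlɪŋɪgɛvɛjuʔu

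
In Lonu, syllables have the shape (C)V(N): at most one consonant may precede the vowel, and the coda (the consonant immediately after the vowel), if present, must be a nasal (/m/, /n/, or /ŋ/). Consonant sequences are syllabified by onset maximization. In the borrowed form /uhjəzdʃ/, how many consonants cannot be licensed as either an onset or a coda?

Under (C)V(N), the unsyllabifiable consonants are /h/, /z/, /d/, /ʃ/ (only a nasal (/m/, /n/, or /ŋ/) is licensed in coda position; onsets are limited to one consonant).

4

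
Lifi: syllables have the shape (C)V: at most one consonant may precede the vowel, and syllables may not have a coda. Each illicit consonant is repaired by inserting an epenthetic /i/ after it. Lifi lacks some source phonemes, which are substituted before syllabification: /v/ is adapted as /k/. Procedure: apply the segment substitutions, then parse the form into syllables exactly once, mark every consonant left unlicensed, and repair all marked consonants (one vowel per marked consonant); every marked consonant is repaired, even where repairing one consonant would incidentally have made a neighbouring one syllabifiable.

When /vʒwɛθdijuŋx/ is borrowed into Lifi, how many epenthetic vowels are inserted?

After substitution the input is /kʒwɛθdijuŋx/.
The unsyllabifiable consonants are /k/, /ʒ/, /θ/, /ŋ/, /x/; each receives one epenthetic vowel.

5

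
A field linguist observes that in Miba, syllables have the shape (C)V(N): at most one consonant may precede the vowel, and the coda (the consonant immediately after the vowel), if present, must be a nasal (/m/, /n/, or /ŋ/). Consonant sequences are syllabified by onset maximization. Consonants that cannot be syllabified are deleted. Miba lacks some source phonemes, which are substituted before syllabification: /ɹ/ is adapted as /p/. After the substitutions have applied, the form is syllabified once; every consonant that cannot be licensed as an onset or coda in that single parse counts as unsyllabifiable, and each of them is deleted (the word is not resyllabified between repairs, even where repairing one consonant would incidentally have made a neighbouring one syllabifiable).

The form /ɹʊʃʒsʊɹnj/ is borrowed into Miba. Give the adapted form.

pʊsʊ

Substitution: /ɹ/ → /p/, giving /pʊʃʒsʊpnj/.
Under (C)V(N), the unsyllabifiable consonants are /ʃ/, /ʒ/, /p/, /n/, /j/ (only a nasal (/m/, /n/, or /ŋ/) is licensed in coda position; onsets are limited to one consonant).
Each unlicensed consonant is deleted: /ʃ/, /ʒ/, /p/, /n/, /j/.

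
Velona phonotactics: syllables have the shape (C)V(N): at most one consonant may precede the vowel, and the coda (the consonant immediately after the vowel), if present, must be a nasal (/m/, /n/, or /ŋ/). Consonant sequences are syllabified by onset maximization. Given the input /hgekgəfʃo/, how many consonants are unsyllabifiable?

3

Under (C)V(N), the unsyllabifiable consonants are /h/, /k/, /f/ (only a nasal (/m/, /n/, or /ŋ/) is licensed in coda position; onsets are limited to one consonant).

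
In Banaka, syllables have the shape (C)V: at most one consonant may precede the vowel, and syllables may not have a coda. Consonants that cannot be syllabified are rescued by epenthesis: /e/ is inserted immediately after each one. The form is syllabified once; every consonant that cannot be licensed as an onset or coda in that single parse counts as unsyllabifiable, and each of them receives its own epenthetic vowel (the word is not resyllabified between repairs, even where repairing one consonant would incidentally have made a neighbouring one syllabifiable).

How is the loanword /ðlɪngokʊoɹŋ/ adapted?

The consonants /ð/, /n/, /ɹ/, /ŋ/ cannot be parsed into a legal (C)V syllable (no codas are permitted; onsets are limited to one consonant).
Epenthesis after each stranded consonant: /ð/ → /ðe/, /n/ → /ne/, /ɹ/ → /ɹe/, /ŋ/ → /ŋe/.

ðelɪnegokʊoɹeŋe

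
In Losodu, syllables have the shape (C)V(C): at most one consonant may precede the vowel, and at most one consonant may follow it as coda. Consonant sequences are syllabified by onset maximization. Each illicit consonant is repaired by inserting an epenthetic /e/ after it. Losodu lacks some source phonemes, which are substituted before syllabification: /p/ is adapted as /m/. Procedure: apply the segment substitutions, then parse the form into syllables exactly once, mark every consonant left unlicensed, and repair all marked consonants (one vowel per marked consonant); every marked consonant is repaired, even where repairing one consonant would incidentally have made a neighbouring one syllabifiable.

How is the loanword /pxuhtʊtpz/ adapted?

Substitution: /p/ → /m/, giving /mxuhtʊtmz/.
Syllabifying with onset maximization leaves /m/, /m/, /z/ stranded (at most one coda consonant is licensed; onsets are limited to one consonant).
Epenthesis after each stranded consonant: /m/ → /me/, /m/ → /me/, /z/ → /ze/.

mexuhtʊtmeze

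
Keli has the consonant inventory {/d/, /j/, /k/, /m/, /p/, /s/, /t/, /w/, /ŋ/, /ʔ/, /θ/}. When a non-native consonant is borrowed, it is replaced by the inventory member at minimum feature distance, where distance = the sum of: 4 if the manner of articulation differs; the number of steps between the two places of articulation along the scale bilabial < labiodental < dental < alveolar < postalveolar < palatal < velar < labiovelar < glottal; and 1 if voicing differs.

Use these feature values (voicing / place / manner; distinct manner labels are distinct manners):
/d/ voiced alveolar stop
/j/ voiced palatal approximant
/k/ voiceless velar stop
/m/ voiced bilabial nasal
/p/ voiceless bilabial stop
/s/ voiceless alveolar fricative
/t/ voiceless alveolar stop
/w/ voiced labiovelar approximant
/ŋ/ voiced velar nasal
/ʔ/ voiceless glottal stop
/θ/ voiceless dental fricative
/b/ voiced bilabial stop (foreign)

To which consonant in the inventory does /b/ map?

p

/p/ is closest: same manner (stop), place distance 0 (bilabial→bilabial), voicing differs (+1); total 1. Next closest is /d/ at distance 3.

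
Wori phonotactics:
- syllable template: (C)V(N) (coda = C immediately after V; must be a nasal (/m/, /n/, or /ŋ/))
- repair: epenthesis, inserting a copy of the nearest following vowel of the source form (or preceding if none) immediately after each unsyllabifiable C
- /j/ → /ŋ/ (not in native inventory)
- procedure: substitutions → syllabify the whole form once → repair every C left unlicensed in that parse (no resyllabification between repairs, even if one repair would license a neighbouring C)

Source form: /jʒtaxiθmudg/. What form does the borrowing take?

ŋaʒataxiθumudugu

Substitution: /j/ → /ŋ/, giving /ŋʒtaxiθmudg/.
Under (C)V(N), the unsyllabifiable consonants are /ŋ/, /ʒ/, /θ/, /d/, /g/ (only a nasal (/m/, /n/, or /ŋ/) is licensed in coda position; onsets are limited to one consonant).
Epenthesis after each stranded consonant: /ŋ/ → /ŋa/, /ʒ/ → /ʒa/, /θ/ → /θu/, /d/ → /du/, /g/ → /gu/.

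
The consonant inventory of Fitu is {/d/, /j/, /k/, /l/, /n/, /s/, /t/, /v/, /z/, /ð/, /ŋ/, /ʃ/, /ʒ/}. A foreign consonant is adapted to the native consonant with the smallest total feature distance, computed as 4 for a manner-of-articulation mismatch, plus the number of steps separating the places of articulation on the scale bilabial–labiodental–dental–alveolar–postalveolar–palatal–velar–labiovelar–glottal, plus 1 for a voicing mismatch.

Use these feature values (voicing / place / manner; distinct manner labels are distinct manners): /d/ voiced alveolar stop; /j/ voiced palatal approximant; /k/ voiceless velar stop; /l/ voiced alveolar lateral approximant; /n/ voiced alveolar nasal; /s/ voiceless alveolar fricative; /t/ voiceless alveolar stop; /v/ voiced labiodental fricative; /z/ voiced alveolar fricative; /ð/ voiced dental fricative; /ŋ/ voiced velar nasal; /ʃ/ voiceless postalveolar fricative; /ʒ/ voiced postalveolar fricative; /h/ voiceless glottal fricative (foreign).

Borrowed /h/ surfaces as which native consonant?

/ʃ/ is closest: same manner (fricative), place distance 4 (glottal→postalveolar), same voicing; total 4. Next closest is /s/ at distance 5.

ʃ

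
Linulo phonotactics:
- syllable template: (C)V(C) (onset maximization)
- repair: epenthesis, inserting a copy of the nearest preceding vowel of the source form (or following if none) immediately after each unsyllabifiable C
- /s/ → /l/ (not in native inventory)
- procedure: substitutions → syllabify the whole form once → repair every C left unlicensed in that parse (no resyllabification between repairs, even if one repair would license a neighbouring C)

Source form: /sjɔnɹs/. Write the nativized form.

Substitution: /s/ → /l/, giving /ljɔnɹl/.
The consonants /l/, /ɹ/, /l/ cannot be parsed into a legal (C)V(C) syllable (at most one coda consonant is licensed; onsets are limited to one consonant).
Epenthesis after each stranded consonant: /l/ → /lɔ/, /ɹ/ → /ɹɔ/, /l/ → /lɔ/.

lɔjɔnɹɔlɔ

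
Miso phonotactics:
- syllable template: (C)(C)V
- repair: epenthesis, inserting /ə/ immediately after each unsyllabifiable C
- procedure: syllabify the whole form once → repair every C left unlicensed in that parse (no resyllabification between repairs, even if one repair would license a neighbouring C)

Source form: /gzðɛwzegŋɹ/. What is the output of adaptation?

Syllabifying with onset maximization leaves /g/, /g/, /ŋ/, /ɹ/ stranded (no codas are permitted; onsets may contain at most 2 consonants).
Epenthesis after each stranded consonant: /g/ → /gə/, /g/ → /gə/, /ŋ/ → /ŋə/, /ɹ/ → /ɹə/.

gəzðɛwzegəŋəɹə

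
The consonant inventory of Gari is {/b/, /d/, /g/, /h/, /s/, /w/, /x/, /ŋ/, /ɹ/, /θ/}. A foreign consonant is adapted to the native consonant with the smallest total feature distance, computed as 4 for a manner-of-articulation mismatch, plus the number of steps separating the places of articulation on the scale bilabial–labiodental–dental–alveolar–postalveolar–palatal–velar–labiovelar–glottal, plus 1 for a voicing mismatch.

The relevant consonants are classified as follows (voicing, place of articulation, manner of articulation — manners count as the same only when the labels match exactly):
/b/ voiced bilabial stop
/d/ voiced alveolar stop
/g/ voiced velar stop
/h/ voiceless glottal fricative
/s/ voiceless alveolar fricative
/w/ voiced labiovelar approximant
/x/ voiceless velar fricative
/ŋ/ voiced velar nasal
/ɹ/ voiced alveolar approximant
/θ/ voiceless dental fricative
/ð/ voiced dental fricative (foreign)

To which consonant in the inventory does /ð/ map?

θ

/θ/ is closest: same manner (fricative), place distance 0 (dental→dental), voicing differs (+1); total 1. Next closest is /s/ at distance 2.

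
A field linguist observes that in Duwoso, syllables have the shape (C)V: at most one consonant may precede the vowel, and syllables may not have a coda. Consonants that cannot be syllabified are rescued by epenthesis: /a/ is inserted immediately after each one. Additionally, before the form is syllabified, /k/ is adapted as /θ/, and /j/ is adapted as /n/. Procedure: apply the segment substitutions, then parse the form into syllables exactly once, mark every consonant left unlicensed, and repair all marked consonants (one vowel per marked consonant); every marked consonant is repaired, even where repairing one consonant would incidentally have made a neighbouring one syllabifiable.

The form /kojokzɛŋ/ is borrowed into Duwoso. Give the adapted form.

Substitution: /k/ → /θ/, /j/ → /n/, giving /θonoθzɛŋ/.
The consonants /θ/, /ŋ/ cannot be parsed into a legal (C)V syllable (no codas are permitted; onsets are limited to one consonant).
Each unlicensed consonant becomes the onset of a new syllable: /θ/ → /θa/, /ŋ/ → /ŋa/.

θonoθazɛŋa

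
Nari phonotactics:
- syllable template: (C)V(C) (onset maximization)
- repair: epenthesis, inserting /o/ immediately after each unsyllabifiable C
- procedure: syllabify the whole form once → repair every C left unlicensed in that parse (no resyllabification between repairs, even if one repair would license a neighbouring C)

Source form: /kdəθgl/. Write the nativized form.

kodəθgolo

Syllabifying with onset maximization leaves /k/, /g/, /l/ stranded (at most one coda consonant is licensed; onsets are limited to one consonant).
Inserting the epenthetic vowel yields /k/ → /ko/, /g/ → /go/, /l/ → /lo/.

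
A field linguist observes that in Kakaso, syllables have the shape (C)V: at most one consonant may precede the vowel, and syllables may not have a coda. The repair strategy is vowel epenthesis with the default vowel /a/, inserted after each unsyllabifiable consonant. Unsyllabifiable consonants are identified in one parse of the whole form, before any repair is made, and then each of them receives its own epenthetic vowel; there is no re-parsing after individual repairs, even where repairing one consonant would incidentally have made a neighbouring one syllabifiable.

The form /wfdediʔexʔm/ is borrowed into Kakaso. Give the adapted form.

wafadediʔexaʔama

The consonants /w/, /f/, /x/, /ʔ/, /m/ cannot be parsed into a legal (C)V syllable (no codas are permitted; onsets are limited to one consonant).
Each unlicensed consonant becomes the onset of a new syllable: /w/ → /wa/, /f/ → /fa/, /x/ → /xa/, /ʔ/ → /ʔa/, /m/ → /ma/.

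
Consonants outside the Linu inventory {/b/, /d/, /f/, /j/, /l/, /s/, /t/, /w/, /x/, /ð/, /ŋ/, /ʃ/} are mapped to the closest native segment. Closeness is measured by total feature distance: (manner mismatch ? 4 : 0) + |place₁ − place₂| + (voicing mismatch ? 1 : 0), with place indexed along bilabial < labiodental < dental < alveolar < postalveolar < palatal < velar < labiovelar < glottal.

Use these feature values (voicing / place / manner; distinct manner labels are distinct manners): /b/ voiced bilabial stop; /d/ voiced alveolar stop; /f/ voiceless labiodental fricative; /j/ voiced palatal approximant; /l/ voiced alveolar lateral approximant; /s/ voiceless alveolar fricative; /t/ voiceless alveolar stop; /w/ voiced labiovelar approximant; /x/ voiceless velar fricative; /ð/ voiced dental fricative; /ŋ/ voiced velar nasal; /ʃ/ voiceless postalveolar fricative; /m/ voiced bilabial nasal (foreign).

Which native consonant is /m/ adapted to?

b

/b/ is closest: manner differs (nasal→stop, +4), place distance 0 (bilabial→bilabial), same voicing; total 4. Next closest is /f/ at distance 6.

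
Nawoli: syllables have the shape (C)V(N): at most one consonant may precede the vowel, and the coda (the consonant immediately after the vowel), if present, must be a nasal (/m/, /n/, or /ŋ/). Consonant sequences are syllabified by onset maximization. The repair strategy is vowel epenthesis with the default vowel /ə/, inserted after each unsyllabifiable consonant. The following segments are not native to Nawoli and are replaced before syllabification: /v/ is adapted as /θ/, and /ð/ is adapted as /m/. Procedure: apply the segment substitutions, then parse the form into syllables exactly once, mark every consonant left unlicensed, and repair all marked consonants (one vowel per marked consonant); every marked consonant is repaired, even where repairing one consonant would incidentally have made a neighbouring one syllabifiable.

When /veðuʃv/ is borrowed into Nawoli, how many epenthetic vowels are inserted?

2

After substitution the input is /θemuʃθ/.
The unsyllabifiable consonants are /ʃ/, /θ/; each receives one epenthetic vowel.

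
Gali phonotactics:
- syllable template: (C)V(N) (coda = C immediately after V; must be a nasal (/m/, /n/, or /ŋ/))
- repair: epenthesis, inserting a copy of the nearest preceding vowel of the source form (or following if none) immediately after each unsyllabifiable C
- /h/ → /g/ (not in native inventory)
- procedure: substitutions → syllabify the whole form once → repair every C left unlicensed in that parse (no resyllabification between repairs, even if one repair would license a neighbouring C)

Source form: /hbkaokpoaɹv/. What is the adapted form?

gabakaokopoaɹava

Substitution: /h/ → /g/, giving /gbkaokpoaɹv/.
Under (C)V(N), the unsyllabifiable consonants are /g/, /b/, /k/, /ɹ/, /v/ (only a nasal (/m/, /n/, or /ŋ/) is licensed in coda position; onsets are limited to one consonant).
Each unlicensed consonant becomes the onset of a new syllable: /g/ → /ga/, /b/ → /ba/, /k/ → /ko/, /ɹ/ → /ɹa/, /v/ → /va/.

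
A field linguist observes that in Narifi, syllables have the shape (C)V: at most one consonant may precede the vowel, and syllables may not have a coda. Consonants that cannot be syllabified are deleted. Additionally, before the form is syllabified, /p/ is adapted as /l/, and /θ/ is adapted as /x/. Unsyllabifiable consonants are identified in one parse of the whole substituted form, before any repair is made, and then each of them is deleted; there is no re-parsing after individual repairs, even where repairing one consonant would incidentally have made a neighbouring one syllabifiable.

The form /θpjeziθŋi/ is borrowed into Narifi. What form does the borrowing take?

jeziŋi

Substitution: /θ/ → /x/, /p/ → /l/, giving /xljezixŋi/.
Syllabifying with onset maximization leaves /x/, /l/, /x/ stranded (no codas are permitted; onsets are limited to one consonant).
Deleting the stranded consonants removes /x/, /l/, /x/.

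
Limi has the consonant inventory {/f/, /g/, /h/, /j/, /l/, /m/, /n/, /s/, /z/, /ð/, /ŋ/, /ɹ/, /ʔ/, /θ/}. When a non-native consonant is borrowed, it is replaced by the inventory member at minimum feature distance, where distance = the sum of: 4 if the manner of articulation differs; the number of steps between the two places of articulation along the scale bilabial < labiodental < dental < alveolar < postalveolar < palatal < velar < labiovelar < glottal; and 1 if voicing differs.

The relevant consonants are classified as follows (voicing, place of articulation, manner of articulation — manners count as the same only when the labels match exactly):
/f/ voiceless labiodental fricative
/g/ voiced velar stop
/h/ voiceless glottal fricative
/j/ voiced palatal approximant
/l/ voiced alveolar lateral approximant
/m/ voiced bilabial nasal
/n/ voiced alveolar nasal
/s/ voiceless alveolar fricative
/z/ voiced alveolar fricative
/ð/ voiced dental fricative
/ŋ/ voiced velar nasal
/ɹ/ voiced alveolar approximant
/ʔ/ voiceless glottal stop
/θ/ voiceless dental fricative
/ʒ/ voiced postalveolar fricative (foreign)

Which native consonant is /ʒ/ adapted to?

/z/ is closest: same manner (fricative), place distance 1 (postalveolar→alveolar), same voicing; total 1. Next closest is /s/ at distance 2.

z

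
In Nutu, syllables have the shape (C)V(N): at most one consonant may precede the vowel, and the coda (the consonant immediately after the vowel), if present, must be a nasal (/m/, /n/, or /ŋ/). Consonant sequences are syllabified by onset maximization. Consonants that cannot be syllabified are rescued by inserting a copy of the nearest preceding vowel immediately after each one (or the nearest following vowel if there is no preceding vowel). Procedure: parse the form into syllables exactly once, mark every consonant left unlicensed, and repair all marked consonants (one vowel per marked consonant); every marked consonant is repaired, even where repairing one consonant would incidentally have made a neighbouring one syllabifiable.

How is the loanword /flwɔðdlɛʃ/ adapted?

The consonants /f/, /l/, /ð/, /d/, /ʃ/ cannot be parsed into a legal (C)V(N) syllable (only a nasal (/m/, /n/, or /ŋ/) is licensed in coda position; onsets are limited to one consonant).
Inserting the epenthetic vowel yields /f/ → /fɔ/, /l/ → /lɔ/, /ð/ → /ðɔ/, /d/ → /dɔ/, /ʃ/ → /ʃɛ/.

fɔlɔwɔðɔdɔlɛʃɛ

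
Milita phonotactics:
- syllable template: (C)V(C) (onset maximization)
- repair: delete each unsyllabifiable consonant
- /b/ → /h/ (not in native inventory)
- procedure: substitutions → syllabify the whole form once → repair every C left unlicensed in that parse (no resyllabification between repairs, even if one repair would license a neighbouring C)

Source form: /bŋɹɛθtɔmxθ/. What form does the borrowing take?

Substitution: /b/ → /h/, giving /hŋɹɛθtɔmxθ/.
The consonants /h/, /ŋ/, /x/, /θ/ cannot be parsed into a legal (C)V(C) syllable (at most one coda consonant is licensed; onsets are limited to one consonant).
Deletion applies to /h/, /ŋ/, /x/, /θ/.

ɹɛθtɔm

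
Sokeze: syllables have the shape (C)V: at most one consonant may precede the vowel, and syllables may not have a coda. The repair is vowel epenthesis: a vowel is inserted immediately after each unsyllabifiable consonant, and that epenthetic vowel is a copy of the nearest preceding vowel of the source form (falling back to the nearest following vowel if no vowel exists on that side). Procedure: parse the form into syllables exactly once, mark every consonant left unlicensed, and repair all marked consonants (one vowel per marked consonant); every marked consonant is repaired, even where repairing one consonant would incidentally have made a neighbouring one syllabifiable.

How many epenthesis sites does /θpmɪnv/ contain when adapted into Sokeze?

4

The unsyllabifiable consonants are /θ/, /p/, /n/, /v/; each receives one epenthetic vowel.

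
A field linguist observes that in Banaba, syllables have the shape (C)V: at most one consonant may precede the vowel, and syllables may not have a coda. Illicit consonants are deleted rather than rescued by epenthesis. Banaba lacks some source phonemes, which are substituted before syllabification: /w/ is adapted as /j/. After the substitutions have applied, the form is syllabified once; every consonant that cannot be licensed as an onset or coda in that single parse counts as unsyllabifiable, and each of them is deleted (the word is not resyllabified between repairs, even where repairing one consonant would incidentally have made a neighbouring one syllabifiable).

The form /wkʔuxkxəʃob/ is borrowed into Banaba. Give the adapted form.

Substitution: /w/ → /j/, giving /jkʔuxkxəʃob/.
Syllabifying with onset maximization leaves /j/, /k/, /x/, /k/, /b/ stranded (no codas are permitted; onsets are limited to one consonant).
Deletion applies to /j/, /k/, /x/, /k/, /b/.

ʔuxəʃo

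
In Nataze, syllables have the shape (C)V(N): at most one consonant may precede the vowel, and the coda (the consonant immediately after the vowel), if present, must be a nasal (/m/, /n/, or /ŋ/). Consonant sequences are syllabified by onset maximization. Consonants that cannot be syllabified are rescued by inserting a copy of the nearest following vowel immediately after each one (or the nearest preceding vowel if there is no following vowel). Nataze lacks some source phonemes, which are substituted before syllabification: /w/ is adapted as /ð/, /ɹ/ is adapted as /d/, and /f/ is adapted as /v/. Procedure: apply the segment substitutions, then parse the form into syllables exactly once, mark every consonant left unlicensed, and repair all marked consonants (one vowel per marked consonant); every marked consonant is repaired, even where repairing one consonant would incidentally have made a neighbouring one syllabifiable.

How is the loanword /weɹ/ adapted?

Substitution: /w/ → /ð/, /ɹ/ → /d/, giving /ðed/.
Under (C)V(N), the unsyllabifiable consonants are /d/ (only a nasal (/m/, /n/, or /ŋ/) is licensed in coda position; onsets are limited to one consonant).
Inserting the epenthetic vowel yields /d/ → /de/.

ðede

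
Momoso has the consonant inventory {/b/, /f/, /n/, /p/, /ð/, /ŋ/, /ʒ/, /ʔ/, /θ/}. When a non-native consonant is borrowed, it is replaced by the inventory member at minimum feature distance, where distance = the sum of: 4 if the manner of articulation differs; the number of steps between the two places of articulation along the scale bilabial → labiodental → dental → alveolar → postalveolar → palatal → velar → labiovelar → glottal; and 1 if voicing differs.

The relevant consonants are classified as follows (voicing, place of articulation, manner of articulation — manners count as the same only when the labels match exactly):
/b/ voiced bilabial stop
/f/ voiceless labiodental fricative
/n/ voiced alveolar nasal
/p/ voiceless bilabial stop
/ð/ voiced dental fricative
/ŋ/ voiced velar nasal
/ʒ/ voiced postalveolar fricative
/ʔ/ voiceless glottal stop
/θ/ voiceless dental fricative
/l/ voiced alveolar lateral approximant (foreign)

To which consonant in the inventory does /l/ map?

/n/ is closest: manner differs (lateral approximant→nasal, +4), place distance 0 (alveolar→alveolar), same voicing; total 4. Next closest is /ð/ at distance 5.

n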